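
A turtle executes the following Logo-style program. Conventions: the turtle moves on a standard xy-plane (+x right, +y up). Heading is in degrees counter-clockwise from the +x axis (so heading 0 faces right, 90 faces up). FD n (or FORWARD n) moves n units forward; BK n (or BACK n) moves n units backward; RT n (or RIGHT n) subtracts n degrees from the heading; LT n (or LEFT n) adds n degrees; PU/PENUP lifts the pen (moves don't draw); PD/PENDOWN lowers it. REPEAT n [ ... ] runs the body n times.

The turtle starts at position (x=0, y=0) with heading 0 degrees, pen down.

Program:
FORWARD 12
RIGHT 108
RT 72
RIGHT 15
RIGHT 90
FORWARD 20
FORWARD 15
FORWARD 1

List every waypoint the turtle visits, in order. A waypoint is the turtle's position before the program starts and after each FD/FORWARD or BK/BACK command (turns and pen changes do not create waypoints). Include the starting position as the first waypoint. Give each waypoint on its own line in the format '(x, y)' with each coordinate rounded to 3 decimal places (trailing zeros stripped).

Answer: (0, 0)
(12, 0)
(17.176, 19.319)
(21.059, 33.807)
(21.317, 34.773)

Derivation:
Executing turtle program step by step:
Start: pos=(0,0), heading=0, pen down
FD 12: (0,0) -> (12,0) [heading=0, draw]
RT 108: heading 0 -> 252
RT 72: heading 252 -> 180
RT 15: heading 180 -> 165
RT 90: heading 165 -> 75
FD 20: (12,0) -> (17.176,19.319) [heading=75, draw]
FD 15: (17.176,19.319) -> (21.059,33.807) [heading=75, draw]
FD 1: (21.059,33.807) -> (21.317,34.773) [heading=75, draw]
Final: pos=(21.317,34.773), heading=75, 4 segment(s) drawn
Waypoints (5 total):
(0, 0)
(12, 0)
(17.176, 19.319)
(21.059, 33.807)
(21.317, 34.773)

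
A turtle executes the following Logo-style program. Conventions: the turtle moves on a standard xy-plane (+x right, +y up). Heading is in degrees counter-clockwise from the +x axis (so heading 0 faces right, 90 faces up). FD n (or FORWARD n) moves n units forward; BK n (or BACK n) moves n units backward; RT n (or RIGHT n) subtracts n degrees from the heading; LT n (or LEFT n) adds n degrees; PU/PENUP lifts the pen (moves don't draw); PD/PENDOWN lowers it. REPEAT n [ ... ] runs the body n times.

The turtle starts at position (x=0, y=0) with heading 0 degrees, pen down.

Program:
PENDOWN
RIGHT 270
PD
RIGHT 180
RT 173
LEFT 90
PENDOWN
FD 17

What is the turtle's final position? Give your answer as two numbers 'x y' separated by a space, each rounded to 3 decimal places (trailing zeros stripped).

Answer: -16.873 -2.072

Derivation:
Executing turtle program step by step:
Start: pos=(0,0), heading=0, pen down
PD: pen down
RT 270: heading 0 -> 90
PD: pen down
RT 180: heading 90 -> 270
RT 173: heading 270 -> 97
LT 90: heading 97 -> 187
PD: pen down
FD 17: (0,0) -> (-16.873,-2.072) [heading=187, draw]
Final: pos=(-16.873,-2.072), heading=187, 1 segment(s) drawn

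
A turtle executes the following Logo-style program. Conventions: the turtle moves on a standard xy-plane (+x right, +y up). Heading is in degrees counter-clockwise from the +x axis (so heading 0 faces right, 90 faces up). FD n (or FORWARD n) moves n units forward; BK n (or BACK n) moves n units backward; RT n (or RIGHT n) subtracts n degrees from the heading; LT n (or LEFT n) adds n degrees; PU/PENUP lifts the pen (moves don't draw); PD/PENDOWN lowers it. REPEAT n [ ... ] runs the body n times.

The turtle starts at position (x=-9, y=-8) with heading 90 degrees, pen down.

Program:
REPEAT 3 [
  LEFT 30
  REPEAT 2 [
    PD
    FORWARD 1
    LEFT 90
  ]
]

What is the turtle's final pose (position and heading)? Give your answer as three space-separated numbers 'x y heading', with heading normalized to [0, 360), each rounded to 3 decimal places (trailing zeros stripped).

Answer: -10 -8.268 0

Derivation:
Executing turtle program step by step:
Start: pos=(-9,-8), heading=90, pen down
REPEAT 3 [
  -- iteration 1/3 --
  LT 30: heading 90 -> 120
  REPEAT 2 [
    -- iteration 1/2 --
    PD: pen down
    FD 1: (-9,-8) -> (-9.5,-7.134) [heading=120, draw]
    LT 90: heading 120 -> 210
    -- iteration 2/2 --
    PD: pen down
    FD 1: (-9.5,-7.134) -> (-10.366,-7.634) [heading=210, draw]
    LT 90: heading 210 -> 300
  ]
  -- iteration 2/3 --
  LT 30: heading 300 -> 330
  REPEAT 2 [
    -- iteration 1/2 --
    PD: pen down
    FD 1: (-10.366,-7.634) -> (-9.5,-8.134) [heading=330, draw]
    LT 90: heading 330 -> 60
    -- iteration 2/2 --
    PD: pen down
    FD 1: (-9.5,-8.134) -> (-9,-7.268) [heading=60, draw]
    LT 90: heading 60 -> 150
  ]
  -- iteration 3/3 --
  LT 30: heading 150 -> 180
  REPEAT 2 [
    -- iteration 1/2 --
    PD: pen down
    FD 1: (-9,-7.268) -> (-10,-7.268) [heading=180, draw]
    LT 90: heading 180 -> 270
    -- iteration 2/2 --
    PD: pen down
    FD 1: (-10,-7.268) -> (-10,-8.268) [heading=270, draw]
    LT 90: heading 270 -> 0
  ]
]
Final: pos=(-10,-8.268), heading=0, 6 segment(s) drawn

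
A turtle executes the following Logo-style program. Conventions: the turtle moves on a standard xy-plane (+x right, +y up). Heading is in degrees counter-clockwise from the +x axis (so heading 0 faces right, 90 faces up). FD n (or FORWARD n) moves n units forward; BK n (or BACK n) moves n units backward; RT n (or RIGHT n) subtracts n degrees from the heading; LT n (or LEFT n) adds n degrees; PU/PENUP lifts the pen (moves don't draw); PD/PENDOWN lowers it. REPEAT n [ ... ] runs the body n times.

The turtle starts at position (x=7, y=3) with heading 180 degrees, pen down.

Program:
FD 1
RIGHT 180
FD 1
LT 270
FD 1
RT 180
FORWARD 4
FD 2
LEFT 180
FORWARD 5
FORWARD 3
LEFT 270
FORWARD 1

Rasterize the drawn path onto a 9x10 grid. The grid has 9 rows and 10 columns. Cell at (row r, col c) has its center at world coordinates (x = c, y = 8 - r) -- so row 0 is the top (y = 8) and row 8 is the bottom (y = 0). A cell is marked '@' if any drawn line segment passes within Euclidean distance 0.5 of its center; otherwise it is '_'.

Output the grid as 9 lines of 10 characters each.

Answer: _______@__
_______@__
_______@__
_______@__
_______@__
______@@__
_______@__
_______@__
______@@__

Derivation:
Segment 0: (7,3) -> (6,3)
Segment 1: (6,3) -> (7,3)
Segment 2: (7,3) -> (7,2)
Segment 3: (7,2) -> (7,6)
Segment 4: (7,6) -> (7,8)
Segment 5: (7,8) -> (7,3)
Segment 6: (7,3) -> (7,0)
Segment 7: (7,0) -> (6,0)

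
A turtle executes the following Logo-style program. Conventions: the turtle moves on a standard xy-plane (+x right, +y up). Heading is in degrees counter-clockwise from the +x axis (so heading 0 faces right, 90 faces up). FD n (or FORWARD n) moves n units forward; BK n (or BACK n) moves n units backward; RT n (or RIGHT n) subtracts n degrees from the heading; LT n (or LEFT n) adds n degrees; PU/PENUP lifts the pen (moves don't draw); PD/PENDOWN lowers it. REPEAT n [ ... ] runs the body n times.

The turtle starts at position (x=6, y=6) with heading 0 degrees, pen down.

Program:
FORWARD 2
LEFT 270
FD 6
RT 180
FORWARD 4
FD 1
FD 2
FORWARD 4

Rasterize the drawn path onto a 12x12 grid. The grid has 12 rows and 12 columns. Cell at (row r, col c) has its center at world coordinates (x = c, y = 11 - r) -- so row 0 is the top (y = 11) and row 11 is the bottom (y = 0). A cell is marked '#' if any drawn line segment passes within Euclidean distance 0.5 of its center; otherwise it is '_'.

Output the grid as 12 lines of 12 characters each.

Answer: ________#___
________#___
________#___
________#___
________#___
______###___
________#___
________#___
________#___
________#___
________#___
________#___

Derivation:
Segment 0: (6,6) -> (8,6)
Segment 1: (8,6) -> (8,0)
Segment 2: (8,0) -> (8,4)
Segment 3: (8,4) -> (8,5)
Segment 4: (8,5) -> (8,7)
Segment 5: (8,7) -> (8,11)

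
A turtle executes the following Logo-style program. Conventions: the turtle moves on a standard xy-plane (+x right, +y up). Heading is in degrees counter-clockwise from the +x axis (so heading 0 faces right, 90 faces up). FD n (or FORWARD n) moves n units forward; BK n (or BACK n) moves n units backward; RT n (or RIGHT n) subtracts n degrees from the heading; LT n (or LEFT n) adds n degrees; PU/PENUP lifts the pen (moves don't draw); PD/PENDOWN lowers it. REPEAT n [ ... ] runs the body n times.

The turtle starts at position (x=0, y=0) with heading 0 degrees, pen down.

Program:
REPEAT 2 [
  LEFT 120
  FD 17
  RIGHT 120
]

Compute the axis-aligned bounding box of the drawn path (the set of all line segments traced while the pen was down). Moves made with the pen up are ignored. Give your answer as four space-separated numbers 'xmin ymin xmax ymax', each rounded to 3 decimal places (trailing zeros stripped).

Answer: -17 0 0 29.445

Derivation:
Executing turtle program step by step:
Start: pos=(0,0), heading=0, pen down
REPEAT 2 [
  -- iteration 1/2 --
  LT 120: heading 0 -> 120
  FD 17: (0,0) -> (-8.5,14.722) [heading=120, draw]
  RT 120: heading 120 -> 0
  -- iteration 2/2 --
  LT 120: heading 0 -> 120
  FD 17: (-8.5,14.722) -> (-17,29.445) [heading=120, draw]
  RT 120: heading 120 -> 0
]
Final: pos=(-17,29.445), heading=0, 2 segment(s) drawn

Segment endpoints: x in {-17, -8.5, 0}, y in {0, 14.722, 29.445}
xmin=-17, ymin=0, xmax=0, ymax=29.445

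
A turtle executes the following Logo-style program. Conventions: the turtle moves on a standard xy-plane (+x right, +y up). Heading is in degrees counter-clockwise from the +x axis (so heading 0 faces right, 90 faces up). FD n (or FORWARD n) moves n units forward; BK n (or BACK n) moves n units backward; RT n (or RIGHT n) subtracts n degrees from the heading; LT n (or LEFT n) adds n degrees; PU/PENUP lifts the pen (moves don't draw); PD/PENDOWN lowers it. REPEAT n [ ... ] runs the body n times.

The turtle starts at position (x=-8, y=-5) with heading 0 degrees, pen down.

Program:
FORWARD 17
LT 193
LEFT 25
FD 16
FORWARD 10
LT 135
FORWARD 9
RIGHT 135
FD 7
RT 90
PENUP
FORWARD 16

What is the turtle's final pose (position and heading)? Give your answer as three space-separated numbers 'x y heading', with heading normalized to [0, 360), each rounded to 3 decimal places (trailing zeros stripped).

Answer: -17.922 -13.805 128

Derivation:
Executing turtle program step by step:
Start: pos=(-8,-5), heading=0, pen down
FD 17: (-8,-5) -> (9,-5) [heading=0, draw]
LT 193: heading 0 -> 193
LT 25: heading 193 -> 218
FD 16: (9,-5) -> (-3.608,-14.851) [heading=218, draw]
FD 10: (-3.608,-14.851) -> (-11.488,-21.007) [heading=218, draw]
LT 135: heading 218 -> 353
FD 9: (-11.488,-21.007) -> (-2.555,-22.104) [heading=353, draw]
RT 135: heading 353 -> 218
FD 7: (-2.555,-22.104) -> (-8.071,-26.414) [heading=218, draw]
RT 90: heading 218 -> 128
PU: pen up
FD 16: (-8.071,-26.414) -> (-17.922,-13.805) [heading=128, move]
Final: pos=(-17.922,-13.805), heading=128, 5 segment(s) drawn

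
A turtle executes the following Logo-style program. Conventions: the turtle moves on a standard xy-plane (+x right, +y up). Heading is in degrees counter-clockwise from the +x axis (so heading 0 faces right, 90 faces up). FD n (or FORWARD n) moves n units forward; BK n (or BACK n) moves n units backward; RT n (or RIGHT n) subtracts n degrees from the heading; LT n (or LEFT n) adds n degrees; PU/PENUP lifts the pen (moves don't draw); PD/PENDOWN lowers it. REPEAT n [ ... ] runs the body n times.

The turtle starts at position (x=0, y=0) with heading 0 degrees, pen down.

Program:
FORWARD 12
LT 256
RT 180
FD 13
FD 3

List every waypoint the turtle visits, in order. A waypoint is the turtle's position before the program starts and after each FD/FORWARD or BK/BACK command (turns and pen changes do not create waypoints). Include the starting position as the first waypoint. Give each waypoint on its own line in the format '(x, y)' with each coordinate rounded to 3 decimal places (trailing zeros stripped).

Answer: (0, 0)
(12, 0)
(15.145, 12.614)
(15.871, 15.525)

Derivation:
Executing turtle program step by step:
Start: pos=(0,0), heading=0, pen down
FD 12: (0,0) -> (12,0) [heading=0, draw]
LT 256: heading 0 -> 256
RT 180: heading 256 -> 76
FD 13: (12,0) -> (15.145,12.614) [heading=76, draw]
FD 3: (15.145,12.614) -> (15.871,15.525) [heading=76, draw]
Final: pos=(15.871,15.525), heading=76, 3 segment(s) drawn
Waypoints (4 total):
(0, 0)
(12, 0)
(15.145, 12.614)
(15.871, 15.525)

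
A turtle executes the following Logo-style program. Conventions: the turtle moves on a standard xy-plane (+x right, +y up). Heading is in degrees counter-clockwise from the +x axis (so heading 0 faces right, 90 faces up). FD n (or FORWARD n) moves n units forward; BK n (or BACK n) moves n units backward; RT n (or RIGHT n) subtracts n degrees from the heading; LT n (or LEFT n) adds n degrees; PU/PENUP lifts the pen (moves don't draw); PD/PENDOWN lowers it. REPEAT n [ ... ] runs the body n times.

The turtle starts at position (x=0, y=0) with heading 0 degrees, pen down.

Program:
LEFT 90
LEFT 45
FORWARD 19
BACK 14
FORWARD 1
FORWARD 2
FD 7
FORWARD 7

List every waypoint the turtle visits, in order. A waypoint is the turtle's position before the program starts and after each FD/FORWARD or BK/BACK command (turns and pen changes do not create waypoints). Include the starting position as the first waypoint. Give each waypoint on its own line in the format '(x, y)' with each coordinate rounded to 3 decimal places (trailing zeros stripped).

Answer: (0, 0)
(-13.435, 13.435)
(-3.536, 3.536)
(-4.243, 4.243)
(-5.657, 5.657)
(-10.607, 10.607)
(-15.556, 15.556)

Derivation:
Executing turtle program step by step:
Start: pos=(0,0), heading=0, pen down
LT 90: heading 0 -> 90
LT 45: heading 90 -> 135
FD 19: (0,0) -> (-13.435,13.435) [heading=135, draw]
BK 14: (-13.435,13.435) -> (-3.536,3.536) [heading=135, draw]
FD 1: (-3.536,3.536) -> (-4.243,4.243) [heading=135, draw]
FD 2: (-4.243,4.243) -> (-5.657,5.657) [heading=135, draw]
FD 7: (-5.657,5.657) -> (-10.607,10.607) [heading=135, draw]
FD 7: (-10.607,10.607) -> (-15.556,15.556) [heading=135, draw]
Final: pos=(-15.556,15.556), heading=135, 6 segment(s) drawn
Waypoints (7 total):
(0, 0)
(-13.435, 13.435)
(-3.536, 3.536)
(-4.243, 4.243)
(-5.657, 5.657)
(-10.607, 10.607)
(-15.556, 15.556)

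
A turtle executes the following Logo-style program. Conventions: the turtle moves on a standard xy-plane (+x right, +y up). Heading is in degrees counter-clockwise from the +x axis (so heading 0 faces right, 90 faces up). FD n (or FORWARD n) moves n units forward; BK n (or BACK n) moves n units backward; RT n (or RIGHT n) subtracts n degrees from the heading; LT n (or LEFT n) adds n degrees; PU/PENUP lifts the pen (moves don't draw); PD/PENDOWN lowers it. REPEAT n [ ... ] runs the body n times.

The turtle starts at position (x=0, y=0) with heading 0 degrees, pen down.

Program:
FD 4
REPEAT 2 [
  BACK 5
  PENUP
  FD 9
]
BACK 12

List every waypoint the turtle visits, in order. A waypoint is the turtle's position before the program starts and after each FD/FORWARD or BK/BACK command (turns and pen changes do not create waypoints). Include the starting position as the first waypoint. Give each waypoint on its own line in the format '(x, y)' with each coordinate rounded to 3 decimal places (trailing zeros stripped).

Executing turtle program step by step:
Start: pos=(0,0), heading=0, pen down
FD 4: (0,0) -> (4,0) [heading=0, draw]
REPEAT 2 [
  -- iteration 1/2 --
  BK 5: (4,0) -> (-1,0) [heading=0, draw]
  PU: pen up
  FD 9: (-1,0) -> (8,0) [heading=0, move]
  -- iteration 2/2 --
  BK 5: (8,0) -> (3,0) [heading=0, move]
  PU: pen up
  FD 9: (3,0) -> (12,0) [heading=0, move]
]
BK 12: (12,0) -> (0,0) [heading=0, move]
Final: pos=(0,0), heading=0, 2 segment(s) drawn
Waypoints (7 total):
(0, 0)
(4, 0)
(-1, 0)
(8, 0)
(3, 0)
(12, 0)
(0, 0)

Answer: (0, 0)
(4, 0)
(-1, 0)
(8, 0)
(3, 0)
(12, 0)
(0, 0)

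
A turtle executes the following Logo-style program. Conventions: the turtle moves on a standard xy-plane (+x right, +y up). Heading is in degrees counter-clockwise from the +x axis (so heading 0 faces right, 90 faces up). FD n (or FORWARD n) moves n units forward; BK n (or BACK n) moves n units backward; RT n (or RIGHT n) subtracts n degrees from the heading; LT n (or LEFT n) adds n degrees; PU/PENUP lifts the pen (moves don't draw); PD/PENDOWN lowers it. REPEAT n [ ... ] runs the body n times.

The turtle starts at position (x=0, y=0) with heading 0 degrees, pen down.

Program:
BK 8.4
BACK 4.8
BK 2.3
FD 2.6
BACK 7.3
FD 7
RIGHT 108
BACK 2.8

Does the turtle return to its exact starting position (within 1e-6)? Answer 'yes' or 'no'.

Answer: no

Derivation:
Executing turtle program step by step:
Start: pos=(0,0), heading=0, pen down
BK 8.4: (0,0) -> (-8.4,0) [heading=0, draw]
BK 4.8: (-8.4,0) -> (-13.2,0) [heading=0, draw]
BK 2.3: (-13.2,0) -> (-15.5,0) [heading=0, draw]
FD 2.6: (-15.5,0) -> (-12.9,0) [heading=0, draw]
BK 7.3: (-12.9,0) -> (-20.2,0) [heading=0, draw]
FD 7: (-20.2,0) -> (-13.2,0) [heading=0, draw]
RT 108: heading 0 -> 252
BK 2.8: (-13.2,0) -> (-12.335,2.663) [heading=252, draw]
Final: pos=(-12.335,2.663), heading=252, 7 segment(s) drawn

Start position: (0, 0)
Final position: (-12.335, 2.663)
Distance = 12.619; >= 1e-6 -> NOT closed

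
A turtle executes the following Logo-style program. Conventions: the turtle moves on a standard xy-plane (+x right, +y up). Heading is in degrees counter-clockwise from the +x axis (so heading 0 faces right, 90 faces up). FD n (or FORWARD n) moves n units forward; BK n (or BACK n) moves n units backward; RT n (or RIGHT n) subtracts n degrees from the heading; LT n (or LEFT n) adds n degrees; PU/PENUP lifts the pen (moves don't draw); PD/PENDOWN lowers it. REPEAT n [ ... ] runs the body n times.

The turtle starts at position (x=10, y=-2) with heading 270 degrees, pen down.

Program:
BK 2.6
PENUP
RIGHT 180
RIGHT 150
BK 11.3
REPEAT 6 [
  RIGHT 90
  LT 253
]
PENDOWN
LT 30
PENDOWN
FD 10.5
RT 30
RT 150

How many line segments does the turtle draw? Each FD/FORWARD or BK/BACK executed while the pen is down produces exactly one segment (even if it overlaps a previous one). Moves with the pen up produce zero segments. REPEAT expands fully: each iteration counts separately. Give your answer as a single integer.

Executing turtle program step by step:
Start: pos=(10,-2), heading=270, pen down
BK 2.6: (10,-2) -> (10,0.6) [heading=270, draw]
PU: pen up
RT 180: heading 270 -> 90
RT 150: heading 90 -> 300
BK 11.3: (10,0.6) -> (4.35,10.386) [heading=300, move]
REPEAT 6 [
  -- iteration 1/6 --
  RT 90: heading 300 -> 210
  LT 253: heading 210 -> 103
  -- iteration 2/6 --
  RT 90: heading 103 -> 13
  LT 253: heading 13 -> 266
  -- iteration 3/6 --
  RT 90: heading 266 -> 176
  LT 253: heading 176 -> 69
  -- iteration 4/6 --
  RT 90: heading 69 -> 339
  LT 253: heading 339 -> 232
  -- iteration 5/6 --
  RT 90: heading 232 -> 142
  LT 253: heading 142 -> 35
  -- iteration 6/6 --
  RT 90: heading 35 -> 305
  LT 253: heading 305 -> 198
]
PD: pen down
LT 30: heading 198 -> 228
PD: pen down
FD 10.5: (4.35,10.386) -> (-2.676,2.583) [heading=228, draw]
RT 30: heading 228 -> 198
RT 150: heading 198 -> 48
Final: pos=(-2.676,2.583), heading=48, 2 segment(s) drawn
Segments drawn: 2

Answer: 2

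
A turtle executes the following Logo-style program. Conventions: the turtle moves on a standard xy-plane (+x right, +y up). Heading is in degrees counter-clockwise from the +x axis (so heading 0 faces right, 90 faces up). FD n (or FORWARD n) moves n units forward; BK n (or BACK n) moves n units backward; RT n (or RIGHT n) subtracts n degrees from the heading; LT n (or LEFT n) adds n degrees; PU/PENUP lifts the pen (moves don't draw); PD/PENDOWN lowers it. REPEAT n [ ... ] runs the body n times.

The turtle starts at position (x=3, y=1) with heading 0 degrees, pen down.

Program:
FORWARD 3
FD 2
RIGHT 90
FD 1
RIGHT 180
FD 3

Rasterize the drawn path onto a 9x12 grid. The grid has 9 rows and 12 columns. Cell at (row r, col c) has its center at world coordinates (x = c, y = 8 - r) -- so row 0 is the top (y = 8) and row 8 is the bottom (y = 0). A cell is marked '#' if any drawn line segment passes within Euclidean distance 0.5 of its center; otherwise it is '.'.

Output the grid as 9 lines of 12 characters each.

Answer: ............
............
............
............
............
........#...
........#...
...######...
........#...

Derivation:
Segment 0: (3,1) -> (6,1)
Segment 1: (6,1) -> (8,1)
Segment 2: (8,1) -> (8,0)
Segment 3: (8,0) -> (8,3)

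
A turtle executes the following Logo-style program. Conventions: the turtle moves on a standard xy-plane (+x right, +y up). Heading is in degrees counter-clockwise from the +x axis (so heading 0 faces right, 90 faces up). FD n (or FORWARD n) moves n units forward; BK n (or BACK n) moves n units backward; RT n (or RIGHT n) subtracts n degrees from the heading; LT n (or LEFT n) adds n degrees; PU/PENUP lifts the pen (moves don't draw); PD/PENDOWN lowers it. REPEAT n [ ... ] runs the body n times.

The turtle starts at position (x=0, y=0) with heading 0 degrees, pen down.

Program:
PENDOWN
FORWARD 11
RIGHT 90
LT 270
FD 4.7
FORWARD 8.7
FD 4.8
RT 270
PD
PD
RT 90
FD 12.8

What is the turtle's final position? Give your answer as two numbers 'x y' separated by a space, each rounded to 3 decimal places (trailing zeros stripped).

Executing turtle program step by step:
Start: pos=(0,0), heading=0, pen down
PD: pen down
FD 11: (0,0) -> (11,0) [heading=0, draw]
RT 90: heading 0 -> 270
LT 270: heading 270 -> 180
FD 4.7: (11,0) -> (6.3,0) [heading=180, draw]
FD 8.7: (6.3,0) -> (-2.4,0) [heading=180, draw]
FD 4.8: (-2.4,0) -> (-7.2,0) [heading=180, draw]
RT 270: heading 180 -> 270
PD: pen down
PD: pen down
RT 90: heading 270 -> 180
FD 12.8: (-7.2,0) -> (-20,0) [heading=180, draw]
Final: pos=(-20,0), heading=180, 5 segment(s) drawn

Answer: -20 0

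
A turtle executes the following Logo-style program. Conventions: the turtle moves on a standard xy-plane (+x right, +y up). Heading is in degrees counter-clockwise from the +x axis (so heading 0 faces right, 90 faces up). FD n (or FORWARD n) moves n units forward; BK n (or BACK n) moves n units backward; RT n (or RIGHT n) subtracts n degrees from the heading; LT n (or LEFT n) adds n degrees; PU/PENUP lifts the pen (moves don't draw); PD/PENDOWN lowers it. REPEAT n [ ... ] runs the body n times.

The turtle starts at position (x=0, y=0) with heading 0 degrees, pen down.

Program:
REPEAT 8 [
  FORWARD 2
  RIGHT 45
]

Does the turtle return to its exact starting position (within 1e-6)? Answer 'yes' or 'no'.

Executing turtle program step by step:
Start: pos=(0,0), heading=0, pen down
REPEAT 8 [
  -- iteration 1/8 --
  FD 2: (0,0) -> (2,0) [heading=0, draw]
  RT 45: heading 0 -> 315
  -- iteration 2/8 --
  FD 2: (2,0) -> (3.414,-1.414) [heading=315, draw]
  RT 45: heading 315 -> 270
  -- iteration 3/8 --
  FD 2: (3.414,-1.414) -> (3.414,-3.414) [heading=270, draw]
  RT 45: heading 270 -> 225
  -- iteration 4/8 --
  FD 2: (3.414,-3.414) -> (2,-4.828) [heading=225, draw]
  RT 45: heading 225 -> 180
  -- iteration 5/8 --
  FD 2: (2,-4.828) -> (0,-4.828) [heading=180, draw]
  RT 45: heading 180 -> 135
  -- iteration 6/8 --
  FD 2: (0,-4.828) -> (-1.414,-3.414) [heading=135, draw]
  RT 45: heading 135 -> 90
  -- iteration 7/8 --
  FD 2: (-1.414,-3.414) -> (-1.414,-1.414) [heading=90, draw]
  RT 45: heading 90 -> 45
  -- iteration 8/8 --
  FD 2: (-1.414,-1.414) -> (0,0) [heading=45, draw]
  RT 45: heading 45 -> 0
]
Final: pos=(0,0), heading=0, 8 segment(s) drawn

Start position: (0, 0)
Final position: (0, 0)
Distance = 0; < 1e-6 -> CLOSED

Answer: yes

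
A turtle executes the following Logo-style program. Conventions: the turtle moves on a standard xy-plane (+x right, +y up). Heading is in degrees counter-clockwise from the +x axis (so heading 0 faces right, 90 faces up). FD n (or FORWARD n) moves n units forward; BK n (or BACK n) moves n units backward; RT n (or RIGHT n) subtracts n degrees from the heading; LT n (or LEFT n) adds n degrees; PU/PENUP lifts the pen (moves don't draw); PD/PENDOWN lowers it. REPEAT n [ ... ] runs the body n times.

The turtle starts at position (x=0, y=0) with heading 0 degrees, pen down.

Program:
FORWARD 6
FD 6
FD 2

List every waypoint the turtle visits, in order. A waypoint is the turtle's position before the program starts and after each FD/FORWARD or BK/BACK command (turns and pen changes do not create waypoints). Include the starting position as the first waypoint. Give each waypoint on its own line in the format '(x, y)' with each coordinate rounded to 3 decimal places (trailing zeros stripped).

Executing turtle program step by step:
Start: pos=(0,0), heading=0, pen down
FD 6: (0,0) -> (6,0) [heading=0, draw]
FD 6: (6,0) -> (12,0) [heading=0, draw]
FD 2: (12,0) -> (14,0) [heading=0, draw]
Final: pos=(14,0), heading=0, 3 segment(s) drawn
Waypoints (4 total):
(0, 0)
(6, 0)
(12, 0)
(14, 0)

Answer: (0, 0)
(6, 0)
(12, 0)
(14, 0)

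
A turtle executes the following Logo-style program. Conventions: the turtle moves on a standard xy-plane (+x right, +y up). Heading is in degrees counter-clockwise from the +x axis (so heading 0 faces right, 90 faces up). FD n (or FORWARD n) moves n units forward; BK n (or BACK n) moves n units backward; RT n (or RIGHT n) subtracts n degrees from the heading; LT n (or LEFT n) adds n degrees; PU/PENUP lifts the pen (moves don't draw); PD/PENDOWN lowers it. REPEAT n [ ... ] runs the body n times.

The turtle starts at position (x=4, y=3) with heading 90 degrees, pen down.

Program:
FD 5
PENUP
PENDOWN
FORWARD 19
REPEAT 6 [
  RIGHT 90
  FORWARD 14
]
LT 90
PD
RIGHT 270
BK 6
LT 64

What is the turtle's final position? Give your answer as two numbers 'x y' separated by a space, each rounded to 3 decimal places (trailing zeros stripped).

Answer: 18 7

Derivation:
Executing turtle program step by step:
Start: pos=(4,3), heading=90, pen down
FD 5: (4,3) -> (4,8) [heading=90, draw]
PU: pen up
PD: pen down
FD 19: (4,8) -> (4,27) [heading=90, draw]
REPEAT 6 [
  -- iteration 1/6 --
  RT 90: heading 90 -> 0
  FD 14: (4,27) -> (18,27) [heading=0, draw]
  -- iteration 2/6 --
  RT 90: heading 0 -> 270
  FD 14: (18,27) -> (18,13) [heading=270, draw]
  -- iteration 3/6 --
  RT 90: heading 270 -> 180
  FD 14: (18,13) -> (4,13) [heading=180, draw]
  -- iteration 4/6 --
  RT 90: heading 180 -> 90
  FD 14: (4,13) -> (4,27) [heading=90, draw]
  -- iteration 5/6 --
  RT 90: heading 90 -> 0
  FD 14: (4,27) -> (18,27) [heading=0, draw]
  -- iteration 6/6 --
  RT 90: heading 0 -> 270
  FD 14: (18,27) -> (18,13) [heading=270, draw]
]
LT 90: heading 270 -> 0
PD: pen down
RT 270: heading 0 -> 90
BK 6: (18,13) -> (18,7) [heading=90, draw]
LT 64: heading 90 -> 154
Final: pos=(18,7), heading=154, 9 segment(s) drawn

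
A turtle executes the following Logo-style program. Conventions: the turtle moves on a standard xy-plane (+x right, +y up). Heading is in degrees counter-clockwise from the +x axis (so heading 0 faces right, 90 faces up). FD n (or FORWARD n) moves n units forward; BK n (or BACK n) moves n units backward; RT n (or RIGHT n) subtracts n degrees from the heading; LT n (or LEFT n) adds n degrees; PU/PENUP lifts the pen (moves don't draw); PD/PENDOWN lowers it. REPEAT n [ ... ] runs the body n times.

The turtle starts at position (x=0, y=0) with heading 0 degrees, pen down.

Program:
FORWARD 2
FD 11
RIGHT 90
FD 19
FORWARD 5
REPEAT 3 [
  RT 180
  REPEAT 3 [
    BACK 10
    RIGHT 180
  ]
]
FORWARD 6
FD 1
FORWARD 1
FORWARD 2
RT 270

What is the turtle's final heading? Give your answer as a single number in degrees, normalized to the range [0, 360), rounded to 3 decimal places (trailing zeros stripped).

Answer: 0

Derivation:
Executing turtle program step by step:
Start: pos=(0,0), heading=0, pen down
FD 2: (0,0) -> (2,0) [heading=0, draw]
FD 11: (2,0) -> (13,0) [heading=0, draw]
RT 90: heading 0 -> 270
FD 19: (13,0) -> (13,-19) [heading=270, draw]
FD 5: (13,-19) -> (13,-24) [heading=270, draw]
REPEAT 3 [
  -- iteration 1/3 --
  RT 180: heading 270 -> 90
  REPEAT 3 [
    -- iteration 1/3 --
    BK 10: (13,-24) -> (13,-34) [heading=90, draw]
    RT 180: heading 90 -> 270
    -- iteration 2/3 --
    BK 10: (13,-34) -> (13,-24) [heading=270, draw]
    RT 180: heading 270 -> 90
    -- iteration 3/3 --
    BK 10: (13,-24) -> (13,-34) [heading=90, draw]
    RT 180: heading 90 -> 270
  ]
  -- iteration 2/3 --
  RT 180: heading 270 -> 90
  REPEAT 3 [
    -- iteration 1/3 --
    BK 10: (13,-34) -> (13,-44) [heading=90, draw]
    RT 180: heading 90 -> 270
    -- iteration 2/3 --
    BK 10: (13,-44) -> (13,-34) [heading=270, draw]
    RT 180: heading 270 -> 90
    -- iteration 3/3 --
    BK 10: (13,-34) -> (13,-44) [heading=90, draw]
    RT 180: heading 90 -> 270
  ]
  -- iteration 3/3 --
  RT 180: heading 270 -> 90
  REPEAT 3 [
    -- iteration 1/3 --
    BK 10: (13,-44) -> (13,-54) [heading=90, draw]
    RT 180: heading 90 -> 270
    -- iteration 2/3 --
    BK 10: (13,-54) -> (13,-44) [heading=270, draw]
    RT 180: heading 270 -> 90
    -- iteration 3/3 --
    BK 10: (13,-44) -> (13,-54) [heading=90, draw]
    RT 180: heading 90 -> 270
  ]
]
FD 6: (13,-54) -> (13,-60) [heading=270, draw]
FD 1: (13,-60) -> (13,-61) [heading=270, draw]
FD 1: (13,-61) -> (13,-62) [heading=270, draw]
FD 2: (13,-62) -> (13,-64) [heading=270, draw]
RT 270: heading 270 -> 0
Final: pos=(13,-64), heading=0, 17 segment(s) drawn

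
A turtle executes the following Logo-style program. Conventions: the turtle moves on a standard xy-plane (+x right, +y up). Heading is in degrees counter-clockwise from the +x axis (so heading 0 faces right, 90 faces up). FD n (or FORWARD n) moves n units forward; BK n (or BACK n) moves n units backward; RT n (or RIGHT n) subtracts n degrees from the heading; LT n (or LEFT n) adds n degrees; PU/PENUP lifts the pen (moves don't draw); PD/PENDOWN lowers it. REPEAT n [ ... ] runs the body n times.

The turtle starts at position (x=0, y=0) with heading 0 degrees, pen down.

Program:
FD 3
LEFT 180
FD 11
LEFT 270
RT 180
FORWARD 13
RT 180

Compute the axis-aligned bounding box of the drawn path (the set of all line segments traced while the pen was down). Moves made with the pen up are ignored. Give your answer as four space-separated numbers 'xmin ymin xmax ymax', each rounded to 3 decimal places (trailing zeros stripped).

Answer: -8 -13 3 0

Derivation:
Executing turtle program step by step:
Start: pos=(0,0), heading=0, pen down
FD 3: (0,0) -> (3,0) [heading=0, draw]
LT 180: heading 0 -> 180
FD 11: (3,0) -> (-8,0) [heading=180, draw]
LT 270: heading 180 -> 90
RT 180: heading 90 -> 270
FD 13: (-8,0) -> (-8,-13) [heading=270, draw]
RT 180: heading 270 -> 90
Final: pos=(-8,-13), heading=90, 3 segment(s) drawn

Segment endpoints: x in {-8, -8, 0, 3}, y in {-13, 0, 0}
xmin=-8, ymin=-13, xmax=3, ymax=0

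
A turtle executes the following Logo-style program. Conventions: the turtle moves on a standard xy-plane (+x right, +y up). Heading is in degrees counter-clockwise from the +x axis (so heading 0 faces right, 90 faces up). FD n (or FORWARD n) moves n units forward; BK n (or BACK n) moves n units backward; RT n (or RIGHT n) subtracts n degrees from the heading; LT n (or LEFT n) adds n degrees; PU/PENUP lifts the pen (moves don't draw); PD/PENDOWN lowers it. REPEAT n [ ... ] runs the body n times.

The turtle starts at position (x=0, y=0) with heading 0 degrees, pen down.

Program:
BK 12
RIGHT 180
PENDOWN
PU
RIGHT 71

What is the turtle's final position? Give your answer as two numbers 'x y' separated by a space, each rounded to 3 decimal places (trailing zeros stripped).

Executing turtle program step by step:
Start: pos=(0,0), heading=0, pen down
BK 12: (0,0) -> (-12,0) [heading=0, draw]
RT 180: heading 0 -> 180
PD: pen down
PU: pen up
RT 71: heading 180 -> 109
Final: pos=(-12,0), heading=109, 1 segment(s) drawn

Answer: -12 0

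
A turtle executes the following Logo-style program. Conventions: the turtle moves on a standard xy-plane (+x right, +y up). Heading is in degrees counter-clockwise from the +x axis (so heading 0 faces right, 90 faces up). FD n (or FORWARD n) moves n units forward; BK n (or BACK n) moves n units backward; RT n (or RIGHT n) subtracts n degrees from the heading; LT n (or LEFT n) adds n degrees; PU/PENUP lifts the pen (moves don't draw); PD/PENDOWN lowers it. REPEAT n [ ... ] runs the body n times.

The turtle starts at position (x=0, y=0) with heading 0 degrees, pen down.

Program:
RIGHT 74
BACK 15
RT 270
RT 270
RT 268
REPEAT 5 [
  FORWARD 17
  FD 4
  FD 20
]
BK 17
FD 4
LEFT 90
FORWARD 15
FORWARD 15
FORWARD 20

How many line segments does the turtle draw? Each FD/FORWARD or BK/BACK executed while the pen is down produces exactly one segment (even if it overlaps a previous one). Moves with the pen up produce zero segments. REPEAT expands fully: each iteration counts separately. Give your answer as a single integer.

Executing turtle program step by step:
Start: pos=(0,0), heading=0, pen down
RT 74: heading 0 -> 286
BK 15: (0,0) -> (-4.135,14.419) [heading=286, draw]
RT 270: heading 286 -> 16
RT 270: heading 16 -> 106
RT 268: heading 106 -> 198
REPEAT 5 [
  -- iteration 1/5 --
  FD 17: (-4.135,14.419) -> (-20.303,9.166) [heading=198, draw]
  FD 4: (-20.303,9.166) -> (-24.107,7.93) [heading=198, draw]
  FD 20: (-24.107,7.93) -> (-43.128,1.749) [heading=198, draw]
  -- iteration 2/5 --
  FD 17: (-43.128,1.749) -> (-59.296,-3.504) [heading=198, draw]
  FD 4: (-59.296,-3.504) -> (-63.1,-4.74) [heading=198, draw]
  FD 20: (-63.1,-4.74) -> (-82.121,-10.92) [heading=198, draw]
  -- iteration 3/5 --
  FD 17: (-82.121,-10.92) -> (-98.289,-16.174) [heading=198, draw]
  FD 4: (-98.289,-16.174) -> (-102.093,-17.41) [heading=198, draw]
  FD 20: (-102.093,-17.41) -> (-121.115,-23.59) [heading=198, draw]
  -- iteration 4/5 --
  FD 17: (-121.115,-23.59) -> (-137.282,-28.843) [heading=198, draw]
  FD 4: (-137.282,-28.843) -> (-141.087,-30.08) [heading=198, draw]
  FD 20: (-141.087,-30.08) -> (-160.108,-36.26) [heading=198, draw]
  -- iteration 5/5 --
  FD 17: (-160.108,-36.26) -> (-176.276,-41.513) [heading=198, draw]
  FD 4: (-176.276,-41.513) -> (-180.08,-42.749) [heading=198, draw]
  FD 20: (-180.08,-42.749) -> (-199.101,-48.93) [heading=198, draw]
]
BK 17: (-199.101,-48.93) -> (-182.933,-43.676) [heading=198, draw]
FD 4: (-182.933,-43.676) -> (-186.737,-44.912) [heading=198, draw]
LT 90: heading 198 -> 288
FD 15: (-186.737,-44.912) -> (-182.102,-59.178) [heading=288, draw]
FD 15: (-182.102,-59.178) -> (-177.467,-73.444) [heading=288, draw]
FD 20: (-177.467,-73.444) -> (-171.287,-92.465) [heading=288, draw]
Final: pos=(-171.287,-92.465), heading=288, 21 segment(s) drawn
Segments drawn: 21

Answer: 21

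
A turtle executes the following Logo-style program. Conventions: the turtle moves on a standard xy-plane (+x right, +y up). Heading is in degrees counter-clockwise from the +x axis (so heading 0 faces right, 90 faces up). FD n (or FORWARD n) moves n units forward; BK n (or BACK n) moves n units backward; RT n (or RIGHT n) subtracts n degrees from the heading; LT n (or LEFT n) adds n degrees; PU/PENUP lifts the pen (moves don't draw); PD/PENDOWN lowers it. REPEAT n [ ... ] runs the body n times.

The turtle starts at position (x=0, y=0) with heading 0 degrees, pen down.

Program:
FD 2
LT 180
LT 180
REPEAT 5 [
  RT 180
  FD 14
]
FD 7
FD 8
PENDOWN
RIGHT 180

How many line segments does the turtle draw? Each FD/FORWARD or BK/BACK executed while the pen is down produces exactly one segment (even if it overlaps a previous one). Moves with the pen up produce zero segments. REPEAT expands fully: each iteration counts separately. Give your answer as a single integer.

Answer: 8

Derivation:
Executing turtle program step by step:
Start: pos=(0,0), heading=0, pen down
FD 2: (0,0) -> (2,0) [heading=0, draw]
LT 180: heading 0 -> 180
LT 180: heading 180 -> 0
REPEAT 5 [
  -- iteration 1/5 --
  RT 180: heading 0 -> 180
  FD 14: (2,0) -> (-12,0) [heading=180, draw]
  -- iteration 2/5 --
  RT 180: heading 180 -> 0
  FD 14: (-12,0) -> (2,0) [heading=0, draw]
  -- iteration 3/5 --
  RT 180: heading 0 -> 180
  FD 14: (2,0) -> (-12,0) [heading=180, draw]
  -- iteration 4/5 --
  RT 180: heading 180 -> 0
  FD 14: (-12,0) -> (2,0) [heading=0, draw]
  -- iteration 5/5 --
  RT 180: heading 0 -> 180
  FD 14: (2,0) -> (-12,0) [heading=180, draw]
]
FD 7: (-12,0) -> (-19,0) [heading=180, draw]
FD 8: (-19,0) -> (-27,0) [heading=180, draw]
PD: pen down
RT 180: heading 180 -> 0
Final: pos=(-27,0), heading=0, 8 segment(s) drawn
Segments drawn: 8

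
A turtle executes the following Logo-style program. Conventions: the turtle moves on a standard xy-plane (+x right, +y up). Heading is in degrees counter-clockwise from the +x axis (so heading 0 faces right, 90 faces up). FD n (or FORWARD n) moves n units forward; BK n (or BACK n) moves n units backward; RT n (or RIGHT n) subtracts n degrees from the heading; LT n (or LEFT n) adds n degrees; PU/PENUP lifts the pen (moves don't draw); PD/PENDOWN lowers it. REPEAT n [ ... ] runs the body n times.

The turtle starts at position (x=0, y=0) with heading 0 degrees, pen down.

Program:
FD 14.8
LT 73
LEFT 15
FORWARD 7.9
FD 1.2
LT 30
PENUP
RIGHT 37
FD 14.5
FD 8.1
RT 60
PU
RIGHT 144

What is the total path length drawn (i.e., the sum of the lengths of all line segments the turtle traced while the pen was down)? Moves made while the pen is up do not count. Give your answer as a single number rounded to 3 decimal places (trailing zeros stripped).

Answer: 23.9

Derivation:
Executing turtle program step by step:
Start: pos=(0,0), heading=0, pen down
FD 14.8: (0,0) -> (14.8,0) [heading=0, draw]
LT 73: heading 0 -> 73
LT 15: heading 73 -> 88
FD 7.9: (14.8,0) -> (15.076,7.895) [heading=88, draw]
FD 1.2: (15.076,7.895) -> (15.118,9.094) [heading=88, draw]
LT 30: heading 88 -> 118
PU: pen up
RT 37: heading 118 -> 81
FD 14.5: (15.118,9.094) -> (17.386,23.416) [heading=81, move]
FD 8.1: (17.386,23.416) -> (18.653,31.416) [heading=81, move]
RT 60: heading 81 -> 21
PU: pen up
RT 144: heading 21 -> 237
Final: pos=(18.653,31.416), heading=237, 3 segment(s) drawn

Segment lengths:
  seg 1: (0,0) -> (14.8,0), length = 14.8
  seg 2: (14.8,0) -> (15.076,7.895), length = 7.9
  seg 3: (15.076,7.895) -> (15.118,9.094), length = 1.2
Total = 23.9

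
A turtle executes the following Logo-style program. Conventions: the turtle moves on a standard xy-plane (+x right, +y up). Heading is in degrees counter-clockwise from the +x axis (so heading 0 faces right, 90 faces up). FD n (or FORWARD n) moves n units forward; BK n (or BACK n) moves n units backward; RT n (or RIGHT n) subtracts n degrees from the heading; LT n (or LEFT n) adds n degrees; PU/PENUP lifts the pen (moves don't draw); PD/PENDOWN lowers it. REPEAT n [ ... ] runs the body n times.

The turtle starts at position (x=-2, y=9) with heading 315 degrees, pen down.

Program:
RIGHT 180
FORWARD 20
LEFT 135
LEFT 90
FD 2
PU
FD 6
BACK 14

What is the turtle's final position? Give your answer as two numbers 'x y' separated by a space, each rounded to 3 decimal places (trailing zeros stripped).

Executing turtle program step by step:
Start: pos=(-2,9), heading=315, pen down
RT 180: heading 315 -> 135
FD 20: (-2,9) -> (-16.142,23.142) [heading=135, draw]
LT 135: heading 135 -> 270
LT 90: heading 270 -> 0
FD 2: (-16.142,23.142) -> (-14.142,23.142) [heading=0, draw]
PU: pen up
FD 6: (-14.142,23.142) -> (-8.142,23.142) [heading=0, move]
BK 14: (-8.142,23.142) -> (-22.142,23.142) [heading=0, move]
Final: pos=(-22.142,23.142), heading=0, 2 segment(s) drawn

Answer: -22.142 23.142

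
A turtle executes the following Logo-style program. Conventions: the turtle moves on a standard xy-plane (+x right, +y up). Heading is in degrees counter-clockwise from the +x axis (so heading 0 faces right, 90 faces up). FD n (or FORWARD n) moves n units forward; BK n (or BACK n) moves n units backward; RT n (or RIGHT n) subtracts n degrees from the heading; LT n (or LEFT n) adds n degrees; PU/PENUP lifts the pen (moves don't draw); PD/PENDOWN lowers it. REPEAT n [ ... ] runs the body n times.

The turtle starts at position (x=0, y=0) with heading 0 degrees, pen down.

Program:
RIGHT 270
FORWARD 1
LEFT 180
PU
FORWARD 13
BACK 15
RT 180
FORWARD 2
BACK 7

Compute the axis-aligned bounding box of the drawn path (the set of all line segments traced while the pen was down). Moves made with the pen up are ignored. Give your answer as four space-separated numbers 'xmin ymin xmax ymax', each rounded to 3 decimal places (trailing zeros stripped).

Answer: 0 0 0 1

Derivation:
Executing turtle program step by step:
Start: pos=(0,0), heading=0, pen down
RT 270: heading 0 -> 90
FD 1: (0,0) -> (0,1) [heading=90, draw]
LT 180: heading 90 -> 270
PU: pen up
FD 13: (0,1) -> (0,-12) [heading=270, move]
BK 15: (0,-12) -> (0,3) [heading=270, move]
RT 180: heading 270 -> 90
FD 2: (0,3) -> (0,5) [heading=90, move]
BK 7: (0,5) -> (0,-2) [heading=90, move]
Final: pos=(0,-2), heading=90, 1 segment(s) drawn

Segment endpoints: x in {0, 0}, y in {0, 1}
xmin=0, ymin=0, xmax=0, ymax=1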